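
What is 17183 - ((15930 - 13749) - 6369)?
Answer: 21371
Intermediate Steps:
17183 - ((15930 - 13749) - 6369) = 17183 - (2181 - 6369) = 17183 - 1*(-4188) = 17183 + 4188 = 21371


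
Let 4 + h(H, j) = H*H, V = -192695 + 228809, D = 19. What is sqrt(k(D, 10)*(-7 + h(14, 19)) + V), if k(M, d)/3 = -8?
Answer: sqrt(31674) ≈ 177.97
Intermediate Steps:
k(M, d) = -24 (k(M, d) = 3*(-8) = -24)
V = 36114
h(H, j) = -4 + H**2 (h(H, j) = -4 + H*H = -4 + H**2)
sqrt(k(D, 10)*(-7 + h(14, 19)) + V) = sqrt(-24*(-7 + (-4 + 14**2)) + 36114) = sqrt(-24*(-7 + (-4 + 196)) + 36114) = sqrt(-24*(-7 + 192) + 36114) = sqrt(-24*185 + 36114) = sqrt(-4440 + 36114) = sqrt(31674)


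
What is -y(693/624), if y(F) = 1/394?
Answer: -1/394 ≈ -0.0025381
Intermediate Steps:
y(F) = 1/394
-y(693/624) = -1*1/394 = -1/394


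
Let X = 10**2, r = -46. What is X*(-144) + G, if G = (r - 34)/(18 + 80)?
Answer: -705640/49 ≈ -14401.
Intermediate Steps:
G = -40/49 (G = (-46 - 34)/(18 + 80) = -80/98 = -80*1/98 = -40/49 ≈ -0.81633)
X = 100
X*(-144) + G = 100*(-144) - 40/49 = -14400 - 40/49 = -705640/49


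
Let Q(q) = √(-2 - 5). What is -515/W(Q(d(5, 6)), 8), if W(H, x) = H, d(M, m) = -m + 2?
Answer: 515*I*√7/7 ≈ 194.65*I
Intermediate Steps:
d(M, m) = 2 - m
Q(q) = I*√7 (Q(q) = √(-7) = I*√7)
-515/W(Q(d(5, 6)), 8) = -515*(-I*√7/7) = -(-515)*I*√7/7 = 515*I*√7/7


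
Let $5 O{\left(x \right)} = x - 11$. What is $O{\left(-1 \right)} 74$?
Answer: $- \frac{888}{5} \approx -177.6$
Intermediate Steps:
$O{\left(x \right)} = - \frac{11}{5} + \frac{x}{5}$ ($O{\left(x \right)} = \frac{x - 11}{5} = \frac{-11 + x}{5} = - \frac{11}{5} + \frac{x}{5}$)
$O{\left(-1 \right)} 74 = \left(- \frac{11}{5} + \frac{1}{5} \left(-1\right)\right) 74 = \left(- \frac{11}{5} - \frac{1}{5}\right) 74 = \left(- \frac{12}{5}\right) 74 = - \frac{888}{5}$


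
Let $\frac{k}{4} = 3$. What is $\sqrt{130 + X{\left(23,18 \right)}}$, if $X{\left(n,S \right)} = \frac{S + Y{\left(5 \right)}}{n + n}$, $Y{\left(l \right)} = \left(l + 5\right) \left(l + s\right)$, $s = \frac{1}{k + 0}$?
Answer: $\frac{\sqrt{2504217}}{138} \approx 11.467$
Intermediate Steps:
$k = 12$ ($k = 4 \cdot 3 = 12$)
$s = \frac{1}{12}$ ($s = \frac{1}{12 + 0} = \frac{1}{12} \approx 0.083333$)
$Y{\left(l \right)} = \left(5 + l\right) \left(\frac{1}{12} + l\right)$ ($Y{\left(l \right)} = \left(l + 5\right) \left(l + \frac{1}{12}\right) = \left(5 + l\right) \left(\frac{1}{12} + l\right)$)
$X{\left(n,S \right)} = \frac{\frac{305}{6} + S}{2 n}$ ($X{\left(n,S \right)} = \frac{S + \left(\frac{5}{12} + 5^{2} + \frac{61}{12} \cdot 5\right)}{n + n} = \frac{S + \left(\frac{5}{12} + 25 + \frac{305}{12}\right)}{2 n} = \left(S + \frac{305}{6}\right) \frac{1}{2 n} = \left(\frac{305}{6} + S\right) \frac{1}{2 n} = \frac{\frac{305}{6} + S}{2 n}$)
$\sqrt{130 + X{\left(23,18 \right)}} = \sqrt{130 + \frac{305 + 6 \cdot 18}{12 \cdot 23}} = \sqrt{130 + \frac{1}{12} \cdot \frac{1}{23} \left(305 + 108\right)} = \sqrt{130 + \frac{1}{12} \cdot \frac{1}{23} \cdot 413} = \sqrt{130 + \frac{413}{276}} = \sqrt{\frac{36293}{276}} = \frac{\sqrt{2504217}}{138}$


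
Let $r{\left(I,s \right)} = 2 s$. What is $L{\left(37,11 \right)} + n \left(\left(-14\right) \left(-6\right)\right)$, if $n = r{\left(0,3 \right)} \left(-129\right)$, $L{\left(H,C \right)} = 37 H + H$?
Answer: $-63610$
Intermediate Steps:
$L{\left(H,C \right)} = 38 H$
$n = -774$ ($n = 2 \cdot 3 \left(-129\right) = 6 \left(-129\right) = -774$)
$L{\left(37,11 \right)} + n \left(\left(-14\right) \left(-6\right)\right) = 38 \cdot 37 - 774 \left(\left(-14\right) \left(-6\right)\right) = 1406 - 65016 = -63610$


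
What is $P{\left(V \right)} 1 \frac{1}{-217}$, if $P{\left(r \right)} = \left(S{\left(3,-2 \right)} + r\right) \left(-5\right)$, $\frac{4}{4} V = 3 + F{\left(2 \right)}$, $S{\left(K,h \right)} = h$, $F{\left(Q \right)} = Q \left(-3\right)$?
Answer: $- \frac{25}{217} \approx -0.11521$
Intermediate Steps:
$F{\left(Q \right)} = - 3 Q$
$V = -3$ ($V = 3 - 6 = -3$)
$P{\left(r \right)} = 10 - 5 r$ ($P{\left(r \right)} = \left(-2 + r\right) \left(-5\right) = 10 - 5 r$)
$P{\left(V \right)} 1 \frac{1}{-217} = \left(10 - -15\right) 1 \frac{1}{-217} = \left(10 + 15\right) 1 \left(- \frac{1}{217}\right) = 25 \left(- \frac{1}{217}\right) = - \frac{25}{217}$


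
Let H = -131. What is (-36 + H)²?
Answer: 27889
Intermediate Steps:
(-36 + H)² = (-36 - 131)² = (-167)² = 27889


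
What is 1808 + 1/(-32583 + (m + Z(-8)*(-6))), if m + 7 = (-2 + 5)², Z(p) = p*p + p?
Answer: 59513935/32917 ≈ 1808.0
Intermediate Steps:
Z(p) = p + p² (Z(p) = p² + p = p + p²)
m = 2 (m = -7 + (-2 + 5)² = -7 + 3² = -7 + 9 = 2)
1808 + 1/(-32583 + (m + Z(-8)*(-6))) = 1808 + 1/(-32583 + (2 - 8*(1 - 8)*(-6))) = 1808 + 1/(-32583 + (2 - 8*(-7)*(-6))) = 1808 + 1/(-32583 + (2 + 56*(-6))) = 1808 + 1/(-32583 + (2 - 336)) = 1808 + 1/(-32583 - 334) = 1808 + 1/(-32917) = 1808 - 1/32917 = 59513935/32917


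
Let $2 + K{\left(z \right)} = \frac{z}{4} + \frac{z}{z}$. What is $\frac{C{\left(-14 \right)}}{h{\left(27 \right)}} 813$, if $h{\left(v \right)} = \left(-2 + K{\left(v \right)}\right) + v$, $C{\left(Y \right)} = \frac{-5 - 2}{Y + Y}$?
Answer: $\frac{271}{41} \approx 6.6098$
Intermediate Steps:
$K{\left(z \right)} = -1 + \frac{z}{4}$ ($K{\left(z \right)} = -2 + \left(\frac{z}{4} + \frac{z}{z}\right) = -2 + \left(z \frac{1}{4} + 1\right) = -2 + \left(\frac{z}{4} + 1\right) = -2 + \left(1 + \frac{z}{4}\right) = -1 + \frac{z}{4}$)
$C{\left(Y \right)} = - \frac{7}{2 Y}$
$h{\left(v \right)} = -3 + \frac{5 v}{4}$ ($h{\left(v \right)} = \left(-2 + \left(-1 + \frac{v}{4}\right)\right) + v = \left(-3 + \frac{v}{4}\right) + v = -3 + \frac{5 v}{4}$)
$\frac{C{\left(-14 \right)}}{h{\left(27 \right)}} 813 = \frac{\left(- \frac{7}{2}\right) \frac{1}{-14}}{-3 + \frac{5}{4} \cdot 27} \cdot 813 = \frac{\left(- \frac{7}{2}\right) \left(- \frac{1}{14}\right)}{-3 + \frac{135}{4}} \cdot 813 = \frac{1}{4 \cdot \frac{123}{4}} \cdot 813 = \frac{1}{4} \cdot \frac{4}{123} \cdot 813 = \frac{1}{123} \cdot 813 = \frac{271}{41}$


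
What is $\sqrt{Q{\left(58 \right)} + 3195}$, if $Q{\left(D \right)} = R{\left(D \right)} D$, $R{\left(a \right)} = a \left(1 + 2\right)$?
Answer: $\sqrt{13287} \approx 115.27$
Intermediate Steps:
$R{\left(a \right)} = 3 a$ ($R{\left(a \right)} = a 3 = 3 a$)
$Q{\left(D \right)} = 3 D^{2}$ ($Q{\left(D \right)} = 3 D D = 3 D^{2}$)
$\sqrt{Q{\left(58 \right)} + 3195} = \sqrt{3 \cdot 58^{2} + 3195} = \sqrt{3 \cdot 3364 + 3195} = \sqrt{10092 + 3195} = \sqrt{13287}$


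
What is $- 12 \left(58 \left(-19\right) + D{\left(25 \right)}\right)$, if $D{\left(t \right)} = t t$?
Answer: $5724$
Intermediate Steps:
$D{\left(t \right)} = t^{2}$
$- 12 \left(58 \left(-19\right) + D{\left(25 \right)}\right) = - 12 \left(58 \left(-19\right) + 25^{2}\right) = - 12 \left(-1102 + 625\right) = \left(-12\right) \left(-477\right) = 5724$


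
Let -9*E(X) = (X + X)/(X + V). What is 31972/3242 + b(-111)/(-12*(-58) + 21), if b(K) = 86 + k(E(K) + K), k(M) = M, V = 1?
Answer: 1884477128/191772405 ≈ 9.8266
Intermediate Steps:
E(X) = -2*X/(9*(1 + X)) (E(X) = -(X + X)/(9*(X + 1)) = -2*X/(9*(1 + X)))
b(K) = 86 + K - 2*K/(9 + 9*K) (b(K) = 86 + (-2*K/(9 + 9*K) + K) = 86 + (K - 2*K/(9 + 9*K)) = 86 + K - 2*K/(9 + 9*K))
31972/3242 + b(-111)/(-12*(-58) + 21) = 31972/3242 + ((86 + (-111)² + (781/9)*(-111))/(1 - 111))/(-12*(-58) + 21) = 31972*(1/3242) + ((86 + 12321 - 28897/3)/(-110))/(696 + 21) = 15986/1621 - 1/110*8324/3/717 = 15986/1621 - 4162/165*1/717 = 15986/1621 - 4162/118305 = 1884477128/191772405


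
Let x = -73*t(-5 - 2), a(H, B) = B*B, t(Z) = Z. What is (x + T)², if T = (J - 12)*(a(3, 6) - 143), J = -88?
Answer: 125686521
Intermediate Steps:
a(H, B) = B²
x = 511 (x = -73*(-5 - 2) = -73*(-7) = 511)
T = 10700 (T = (-88 - 12)*(6² - 143) = -100*(36 - 143) = -100*(-107) = 10700)
(x + T)² = (511 + 10700)² = 11211² = 125686521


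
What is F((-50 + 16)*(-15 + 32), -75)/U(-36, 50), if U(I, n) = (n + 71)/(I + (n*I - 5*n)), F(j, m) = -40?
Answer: 83440/121 ≈ 689.59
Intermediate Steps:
U(I, n) = (71 + n)/(I - 5*n + I*n) (U(I, n) = (71 + n)/(I + (I*n - 5*n)) = (71 + n)/(I + (-5*n + I*n)) = (71 + n)/(I - 5*n + I*n))
F((-50 + 16)*(-15 + 32), -75)/U(-36, 50) = -40*(-36 - 5*50 - 36*50)/(71 + 50) = -40/(121/(-36 - 250 - 1800)) = -40/(121/(-2086)) = -40/((-1/2086*121)) = -40/(-121/2086) = -40*(-2086/121) = 83440/121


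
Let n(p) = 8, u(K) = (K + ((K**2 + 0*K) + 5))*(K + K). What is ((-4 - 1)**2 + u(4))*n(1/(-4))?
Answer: 1800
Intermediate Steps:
u(K) = 2*K*(5 + K + K**2) (u(K) = (K + ((K**2 + 0) + 5))*(2*K) = (K + (K**2 + 5))*(2*K) = (K + (5 + K**2))*(2*K) = (5 + K + K**2)*(2*K) = 2*K*(5 + K + K**2))
((-4 - 1)**2 + u(4))*n(1/(-4)) = ((-4 - 1)**2 + 2*4*(5 + 4 + 4**2))*8 = ((-5)**2 + 2*4*(5 + 4 + 16))*8 = (25 + 2*4*25)*8 = (25 + 200)*8 = 225*8 = 1800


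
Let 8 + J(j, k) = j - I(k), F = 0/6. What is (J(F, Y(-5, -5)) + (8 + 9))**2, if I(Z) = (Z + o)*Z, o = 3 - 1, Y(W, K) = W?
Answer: 36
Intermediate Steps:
o = 2
F = 0 (F = 0*(1/6) = 0)
I(Z) = Z*(2 + Z) (I(Z) = (Z + 2)*Z = (2 + Z)*Z = Z*(2 + Z))
J(j, k) = -8 + j - k*(2 + k) (J(j, k) = -8 + (j - k*(2 + k)) = -8 + j - k*(2 + k))
(J(F, Y(-5, -5)) + (8 + 9))**2 = ((-8 + 0 - 1*(-5)*(2 - 5)) + (8 + 9))**2 = ((-8 + 0 - 1*(-5)*(-3)) + 17)**2 = ((-8 + 0 - 15) + 17)**2 = (-23 + 17)**2 = (-6)**2 = 36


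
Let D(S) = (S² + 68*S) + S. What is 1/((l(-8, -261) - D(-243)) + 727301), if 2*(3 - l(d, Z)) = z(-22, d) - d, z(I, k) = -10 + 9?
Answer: 2/1370037 ≈ 1.4598e-6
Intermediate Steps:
z(I, k) = -1
l(d, Z) = 7/2 + d/2 (l(d, Z) = 3 - (-1 - d)/2 = 3 + (½ + d/2) = 7/2 + d/2)
D(S) = S² + 69*S
1/((l(-8, -261) - D(-243)) + 727301) = 1/(((7/2 + (½)*(-8)) - (-243)*(69 - 243)) + 727301) = 1/(((7/2 - 4) - (-243)*(-174)) + 727301) = 1/((-½ - 1*42282) + 727301) = 1/((-½ - 42282) + 727301) = 1/(-84565/2 + 727301) = 1/(1370037/2) = 2/1370037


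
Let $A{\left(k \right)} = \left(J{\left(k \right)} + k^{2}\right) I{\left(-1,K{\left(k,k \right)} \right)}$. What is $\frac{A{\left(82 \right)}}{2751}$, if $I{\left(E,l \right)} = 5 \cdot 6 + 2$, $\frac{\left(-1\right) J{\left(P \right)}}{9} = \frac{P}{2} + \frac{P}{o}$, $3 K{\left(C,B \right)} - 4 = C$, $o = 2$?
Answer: $\frac{191552}{2751} \approx 69.63$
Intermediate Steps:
$K{\left(C,B \right)} = \frac{4}{3} + \frac{C}{3}$
$J{\left(P \right)} = - 9 P$ ($J{\left(P \right)} = - 9 \left(\frac{P}{2} + \frac{P}{2}\right) = - 9 P$)
$I{\left(E,l \right)} = 32$ ($I{\left(E,l \right)} = 30 + 2 = 32$)
$A{\left(k \right)} = - 288 k + 32 k^{2}$ ($A{\left(k \right)} = \left(- 9 k + k^{2}\right) 32 = \left(k^{2} - 9 k\right) 32 = - 288 k + 32 k^{2}$)
$\frac{A{\left(82 \right)}}{2751} = \frac{32 \cdot 82 \left(-9 + 82\right)}{2751} = 32 \cdot 82 \cdot 73 \cdot \frac{1}{2751} = 191552 \cdot \frac{1}{2751} = \frac{191552}{2751}$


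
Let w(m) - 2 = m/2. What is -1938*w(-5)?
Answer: 969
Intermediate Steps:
w(m) = 2 + m/2
-1938*w(-5) = -1938*(2 + (1/2)*(-5)) = -1938*(2 - 5/2) = -1938*(-1/2) = 969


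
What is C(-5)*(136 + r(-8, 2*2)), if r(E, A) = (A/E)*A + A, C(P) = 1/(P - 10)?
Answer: -46/5 ≈ -9.2000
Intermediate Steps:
C(P) = 1/(-10 + P)
r(E, A) = A + A²/E (r(E, A) = A²/E + A = A + A²/E)
C(-5)*(136 + r(-8, 2*2)) = (136 + (2*2)*(2*2 - 8)/(-8))/(-10 - 5) = (136 + 4*(-⅛)*(4 - 8))/(-15) = -(136 + 4*(-⅛)*(-4))/15 = -(136 + 2)/15 = -1/15*138 = -46/5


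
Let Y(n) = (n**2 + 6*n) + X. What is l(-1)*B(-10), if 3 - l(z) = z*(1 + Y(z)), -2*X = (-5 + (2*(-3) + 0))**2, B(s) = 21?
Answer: -2583/2 ≈ -1291.5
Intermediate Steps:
X = -121/2 (X = -(-5 + (2*(-3) + 0))**2/2 = -(-5 + (-6 + 0))**2/2 = -(-5 - 6)**2/2 = -1/2*(-11)**2 = -1/2*121 = -121/2 ≈ -60.500)
Y(n) = -121/2 + n**2 + 6*n (Y(n) = (n**2 + 6*n) - 121/2 = -121/2 + n**2 + 6*n)
l(z) = 3 - z*(-119/2 + z**2 + 6*z) (l(z) = 3 - z*(1 + (-121/2 + z**2 + 6*z)) = 3 - z*(-119/2 + z**2 + 6*z))
l(-1)*B(-10) = (3 - 1*(-1)**3 - 6*(-1)**2 + (119/2)*(-1))*21 = (3 - 1*(-1) - 6*1 - 119/2)*21 = (3 + 1 - 6 - 119/2)*21 = -123/2*21 = -2583/2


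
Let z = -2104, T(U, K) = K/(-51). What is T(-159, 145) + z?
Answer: -107449/51 ≈ -2106.8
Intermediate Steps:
T(U, K) = -K/51 (T(U, K) = K*(-1/51) = -K/51)
T(-159, 145) + z = -1/51*145 - 2104 = -145/51 - 2104 = -107449/51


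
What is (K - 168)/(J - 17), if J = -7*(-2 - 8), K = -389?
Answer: -557/53 ≈ -10.509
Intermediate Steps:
J = 70 (J = -7*(-10) = 70)
(K - 168)/(J - 17) = (-389 - 168)/(70 - 17) = -557/53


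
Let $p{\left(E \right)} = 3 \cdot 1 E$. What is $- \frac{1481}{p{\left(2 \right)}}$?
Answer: $- \frac{1481}{6} \approx -246.83$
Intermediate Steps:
$p{\left(E \right)} = 3 E$
$- \frac{1481}{p{\left(2 \right)}} = - \frac{1481}{3 \cdot 2} = - \frac{1481}{6}$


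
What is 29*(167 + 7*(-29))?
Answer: -1044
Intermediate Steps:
29*(167 + 7*(-29)) = 29*(167 - 203) = 29*(-36) = -1044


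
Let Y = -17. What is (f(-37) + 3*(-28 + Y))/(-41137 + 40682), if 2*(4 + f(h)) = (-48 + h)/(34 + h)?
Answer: 107/390 ≈ 0.27436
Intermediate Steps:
f(h) = -4 + (-48 + h)/(2*(34 + h)) (f(h) = -4 + ((-48 + h)/(34 + h))/2 = -4 + (-48 + h)/(2*(34 + h)))
(f(-37) + 3*(-28 + Y))/(-41137 + 40682) = ((-320 - 7*(-37))/(2*(34 - 37)) + 3*(-28 - 17))/(-41137 + 40682) = ((½)*(-320 + 259)/(-3) + 3*(-45))/(-455) = ((½)*(-⅓)*(-61) - 135)*(-1/455) = (61/6 - 135)*(-1/455) = -749/6*(-1/455) = 107/390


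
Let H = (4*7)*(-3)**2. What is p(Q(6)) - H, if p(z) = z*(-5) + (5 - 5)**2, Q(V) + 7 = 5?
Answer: -242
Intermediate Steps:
Q(V) = -2 (Q(V) = -7 + 5 = -2)
p(z) = -5*z (p(z) = -5*z + 0**2 = -5*z + 0 = -5*z)
H = 252 (H = 28*9 = 252)
p(Q(6)) - H = -5*(-2) - 1*252 = 10 - 252 = -242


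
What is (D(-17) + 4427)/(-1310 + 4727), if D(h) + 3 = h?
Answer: 1469/1139 ≈ 1.2897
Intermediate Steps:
D(h) = -3 + h
(D(-17) + 4427)/(-1310 + 4727) = ((-3 - 17) + 4427)/(-1310 + 4727) = (-20 + 4427)/3417 = 4407*(1/3417) = 1469/1139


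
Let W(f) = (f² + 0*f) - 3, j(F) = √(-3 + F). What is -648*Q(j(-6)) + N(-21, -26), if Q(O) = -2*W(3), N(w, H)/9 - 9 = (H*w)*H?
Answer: -119907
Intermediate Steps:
N(w, H) = 81 + 9*w*H² (N(w, H) = 81 + 9*((H*w)*H) = 81 + 9*(w*H²) = 81 + 9*w*H²)
W(f) = -3 + f² (W(f) = (f² + 0) - 3 = f² - 3 = -3 + f²)
Q(O) = -12 (Q(O) = -2*(-3 + 3²) = -2*(-3 + 9) = -2*6 = -12)
-648*Q(j(-6)) + N(-21, -26) = -648*(-12) + (81 + 9*(-21)*(-26)²) = 7776 + (81 + 9*(-21)*676) = 7776 + (81 - 127764) = 7776 - 127683 = -119907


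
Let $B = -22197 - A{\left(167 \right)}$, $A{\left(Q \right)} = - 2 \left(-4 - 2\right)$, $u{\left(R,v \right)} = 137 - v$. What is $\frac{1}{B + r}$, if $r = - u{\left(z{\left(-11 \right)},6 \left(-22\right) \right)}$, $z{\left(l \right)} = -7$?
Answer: $- \frac{1}{22478} \approx -4.4488 \cdot 10^{-5}$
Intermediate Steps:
$r = -269$ ($r = - (137 - 6 \left(-22\right)) = - (137 - -132) = - (137 + 132) = \left(-1\right) 269 = -269$)
$A{\left(Q \right)} = 12$ ($A{\left(Q \right)} = \left(-2\right) \left(-6\right) = 12$)
$B = -22209$ ($B = -22197 - 12 = -22209$)
$\frac{1}{B + r} = \frac{1}{-22209 - 269} = \frac{1}{-22478} = - \frac{1}{22478}$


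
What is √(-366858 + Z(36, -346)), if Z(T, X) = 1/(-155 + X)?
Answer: I*√92081725359/501 ≈ 605.69*I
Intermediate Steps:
√(-366858 + Z(36, -346)) = √(-366858 + 1/(-155 - 346)) = √(-366858 + 1/(-501)) = √(-366858 - 1/501) = √(-183795859/501) = I*√92081725359/501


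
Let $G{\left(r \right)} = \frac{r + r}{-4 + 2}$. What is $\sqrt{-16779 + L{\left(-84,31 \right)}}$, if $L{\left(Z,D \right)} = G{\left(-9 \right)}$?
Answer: $i \sqrt{16770} \approx 129.5 i$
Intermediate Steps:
$G{\left(r \right)} = - r$ ($G{\left(r \right)} = \frac{2 r}{-2} = 2 r \left(- \frac{1}{2}\right) = - r$)
$L{\left(Z,D \right)} = 9$ ($L{\left(Z,D \right)} = \left(-1\right) \left(-9\right) = 9$)
$\sqrt{-16779 + L{\left(-84,31 \right)}} = \sqrt{-16779 + 9} = \sqrt{-16770} = i \sqrt{16770}$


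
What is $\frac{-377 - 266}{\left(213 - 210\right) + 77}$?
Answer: $- \frac{643}{80} \approx -8.0375$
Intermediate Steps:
$\frac{-377 - 266}{\left(213 - 210\right) + 77} = - \frac{643}{3 + 77} = - \frac{643}{80}$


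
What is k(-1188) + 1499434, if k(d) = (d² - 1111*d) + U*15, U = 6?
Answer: 4230736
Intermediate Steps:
k(d) = 90 + d² - 1111*d (k(d) = (d² - 1111*d) + 6*15 = (d² - 1111*d) + 90 = 90 + d² - 1111*d)
k(-1188) + 1499434 = (90 + (-1188)² - 1111*(-1188)) + 1499434 = (90 + 1411344 + 1319868) + 1499434 = 2731302 + 1499434 = 4230736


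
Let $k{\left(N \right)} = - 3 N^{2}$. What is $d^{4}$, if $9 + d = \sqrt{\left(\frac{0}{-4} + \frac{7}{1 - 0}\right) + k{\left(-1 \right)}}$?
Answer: $2401$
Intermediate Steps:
$d = -7$ ($d = -9 + \sqrt{\left(\frac{0}{-4} + \frac{7}{1 - 0}\right) - 3 \left(-1\right)^{2}} = -9 + \sqrt{\left(0 \left(- \frac{1}{4}\right) + \frac{7}{1 + 0}\right) - 3} = -9 + \sqrt{\left(0 + \frac{7}{1}\right) - 3} = -9 + \sqrt{\left(0 + 7 \cdot 1\right) - 3} = -9 + \sqrt{\left(0 + 7\right) - 3} = -9 + \sqrt{7 - 3} = -9 + \sqrt{4} = -9 + 2 = -7$)
$d^{4} = \left(-7\right)^{4} = 2401$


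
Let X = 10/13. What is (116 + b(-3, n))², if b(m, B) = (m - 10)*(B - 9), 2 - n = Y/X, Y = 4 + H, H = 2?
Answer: 2377764/25 ≈ 95111.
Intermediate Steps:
X = 10/13 (X = 10*(1/13) = 10/13 ≈ 0.76923)
Y = 6 (Y = 4 + 2 = 6)
n = -29/5 (n = 2 - 6/10/13 = 2 - 6*13/10 = 2 - 1*39/5 = 2 - 39/5 = -29/5 ≈ -5.8000)
b(m, B) = (-10 + m)*(-9 + B)
(116 + b(-3, n))² = (116 + (90 - 10*(-29/5) - 9*(-3) - 29/5*(-3)))² = (116 + (90 + 58 + 27 + 87/5))² = (116 + 962/5)² = (1542/5)² = 2377764/25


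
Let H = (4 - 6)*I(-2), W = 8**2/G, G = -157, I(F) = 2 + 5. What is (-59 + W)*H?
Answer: 130578/157 ≈ 831.71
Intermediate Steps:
I(F) = 7
W = -64/157 (W = 8**2/(-157) = 64*(-1/157) = -64/157 ≈ -0.40764)
H = -14 (H = (4 - 6)*7 = -2*7 = -14)
(-59 + W)*H = (-59 - 64/157)*(-14) = -9327/157*(-14) = 130578/157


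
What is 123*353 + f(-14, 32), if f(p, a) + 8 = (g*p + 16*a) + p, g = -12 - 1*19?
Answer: 44343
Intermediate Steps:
g = -31 (g = -12 - 19 = -31)
f(p, a) = -8 - 30*p + 16*a (f(p, a) = -8 + ((-31*p + 16*a) + p) = -8 + (-30*p + 16*a) = -8 - 30*p + 16*a)
123*353 + f(-14, 32) = 123*353 + (-8 - 30*(-14) + 16*32) = 43419 + (-8 + 420 + 512) = 43419 + 924 = 44343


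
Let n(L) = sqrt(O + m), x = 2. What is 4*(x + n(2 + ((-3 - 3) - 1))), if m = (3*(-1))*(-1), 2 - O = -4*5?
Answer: 28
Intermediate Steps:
O = 22 (O = 2 - (-4)*5 = 2 - 1*(-20) = 2 + 20 = 22)
m = 3 (m = -3*(-1) = 3)
n(L) = 5 (n(L) = sqrt(22 + 3) = sqrt(25) = 5)
4*(x + n(2 + ((-3 - 3) - 1))) = 4*(2 + 5) = 4*7 = 28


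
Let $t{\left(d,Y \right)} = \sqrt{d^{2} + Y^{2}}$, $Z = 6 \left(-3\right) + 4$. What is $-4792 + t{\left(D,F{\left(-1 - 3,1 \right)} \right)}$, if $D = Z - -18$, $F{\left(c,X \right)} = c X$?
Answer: $-4792 + 4 \sqrt{2} \approx -4786.3$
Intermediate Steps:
$Z = -14$ ($Z = -18 + 4 = -14$)
$F{\left(c,X \right)} = X c$
$D = 4$ ($D = -14 - -18 = -14 + 18 = 4$)
$t{\left(d,Y \right)} = \sqrt{Y^{2} + d^{2}}$
$-4792 + t{\left(D,F{\left(-1 - 3,1 \right)} \right)} = -4792 + \sqrt{\left(1 \left(-1 - 3\right)\right)^{2} + 4^{2}} = -4792 + \sqrt{\left(1 \left(-4\right)\right)^{2} + 16} = -4792 + \sqrt{\left(-4\right)^{2} + 16} = -4792 + \sqrt{16 + 16} = -4792 + \sqrt{32} = -4792 + 4 \sqrt{2}$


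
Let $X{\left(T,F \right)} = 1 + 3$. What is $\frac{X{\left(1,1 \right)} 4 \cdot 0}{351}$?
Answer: $0$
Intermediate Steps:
$X{\left(T,F \right)} = 4$
$\frac{X{\left(1,1 \right)} 4 \cdot 0}{351} = \frac{4 \cdot 4 \cdot 0}{351} = 16 \cdot 0 \cdot \frac{1}{351} = 0 \cdot \frac{1}{351} = 0$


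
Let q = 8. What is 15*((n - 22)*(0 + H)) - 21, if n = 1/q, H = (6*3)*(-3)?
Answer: 70791/4 ≈ 17698.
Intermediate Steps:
H = -54 (H = 18*(-3) = -54)
n = 1/8 ≈ 0.12500
15*((n - 22)*(0 + H)) - 21 = 15*((1/8 - 22)*(0 - 54)) - 21 = 15*(-175/8*(-54)) - 21 = 15*(4725/4) - 21 = 70875/4 - 21 = 70791/4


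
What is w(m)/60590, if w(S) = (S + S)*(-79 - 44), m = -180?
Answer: 4428/6059 ≈ 0.73081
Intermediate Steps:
w(S) = -246*S (w(S) = (2*S)*(-123) = -246*S)
w(m)/60590 = -246*(-180)/60590 = 44280*(1/60590) = 4428/6059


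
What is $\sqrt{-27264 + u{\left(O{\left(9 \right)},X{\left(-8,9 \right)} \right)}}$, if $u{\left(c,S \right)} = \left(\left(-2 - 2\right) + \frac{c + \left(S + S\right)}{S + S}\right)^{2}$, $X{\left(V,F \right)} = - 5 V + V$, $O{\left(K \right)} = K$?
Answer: $\frac{i \sqrt{111639855}}{64} \approx 165.09 i$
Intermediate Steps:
$X{\left(V,F \right)} = - 4 V$
$u{\left(c,S \right)} = \left(-4 + \frac{c + 2 S}{2 S}\right)^{2}$ ($u{\left(c,S \right)} = \left(\left(-2 - 2\right) + \frac{c + 2 S}{2 S}\right)^{2} = \left(-4 + \left(c + 2 S\right) \frac{1}{2 S}\right)^{2} = \left(-4 + \frac{c + 2 S}{2 S}\right)^{2}$)
$\sqrt{-27264 + u{\left(O{\left(9 \right)},X{\left(-8,9 \right)} \right)}} = \sqrt{-27264 + \frac{\left(\left(-1\right) 9 + 6 \left(\left(-4\right) \left(-8\right)\right)\right)^{2}}{4 \cdot 1024}} = \sqrt{-27264 + \frac{\left(-9 + 6 \cdot 32\right)^{2}}{4 \cdot 1024}} = \sqrt{-27264 + \frac{1}{4} \cdot \frac{1}{1024} \left(-9 + 192\right)^{2}} = \sqrt{-27264 + \frac{1}{4} \cdot \frac{1}{1024} \cdot 183^{2}} = \sqrt{-27264 + \frac{1}{4} \cdot \frac{1}{1024} \cdot 33489} = \sqrt{-27264 + \frac{33489}{4096}} = \sqrt{- \frac{111639855}{4096}} = \frac{i \sqrt{111639855}}{64}$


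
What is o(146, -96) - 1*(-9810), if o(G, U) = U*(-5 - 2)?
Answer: 10482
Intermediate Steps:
o(G, U) = -7*U (o(G, U) = U*(-7) = -7*U)
o(146, -96) - 1*(-9810) = -7*(-96) - 1*(-9810) = 672 + 9810 = 10482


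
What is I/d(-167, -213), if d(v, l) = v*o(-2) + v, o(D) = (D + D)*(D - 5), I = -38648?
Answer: 38648/4843 ≈ 7.9802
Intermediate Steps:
o(D) = 2*D*(-5 + D) (o(D) = (2*D)*(-5 + D) = 2*D*(-5 + D))
d(v, l) = 29*v (d(v, l) = v*(2*(-2)*(-5 - 2)) + v = v*(2*(-2)*(-7)) + v = v*28 + v = 28*v + v = 29*v)
I/d(-167, -213) = -38648/(29*(-167)) = -38648/(-4843) = -38648*(-1/4843) = 38648/4843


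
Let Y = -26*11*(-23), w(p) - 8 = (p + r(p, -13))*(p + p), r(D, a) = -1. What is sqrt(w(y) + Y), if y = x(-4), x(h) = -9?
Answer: sqrt(6766) ≈ 82.256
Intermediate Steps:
y = -9
w(p) = 8 + 2*p*(-1 + p) (w(p) = 8 + (p - 1)*(p + p) = 8 + (-1 + p)*(2*p) = 8 + 2*p*(-1 + p))
Y = 6578 (Y = -286*(-23) = 6578)
sqrt(w(y) + Y) = sqrt((8 - 2*(-9) + 2*(-9)**2) + 6578) = sqrt((8 + 18 + 2*81) + 6578) = sqrt((8 + 18 + 162) + 6578) = sqrt(188 + 6578) = sqrt(6766)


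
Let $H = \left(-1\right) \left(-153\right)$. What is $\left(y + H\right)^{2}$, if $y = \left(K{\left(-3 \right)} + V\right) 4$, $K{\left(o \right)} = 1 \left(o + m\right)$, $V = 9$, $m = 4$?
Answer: $37249$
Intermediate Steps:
$K{\left(o \right)} = 4 + o$ ($K{\left(o \right)} = 1 \left(o + 4\right) = 1 \left(4 + o\right) = 4 + o$)
$H = 153$
$y = 40$ ($y = \left(\left(4 - 3\right) + 9\right) 4 = \left(1 + 9\right) 4 = 10 \cdot 4 = 40$)
$\left(y + H\right)^{2} = \left(40 + 153\right)^{2} = 193^{2} = 37249$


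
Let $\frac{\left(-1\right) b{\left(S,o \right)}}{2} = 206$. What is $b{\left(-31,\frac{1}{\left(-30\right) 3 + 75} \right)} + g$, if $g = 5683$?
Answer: $5271$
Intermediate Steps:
$b{\left(S,o \right)} = -412$ ($b{\left(S,o \right)} = \left(-2\right) 206 = -412$)
$b{\left(-31,\frac{1}{\left(-30\right) 3 + 75} \right)} + g = -412 + 5683 = 5271$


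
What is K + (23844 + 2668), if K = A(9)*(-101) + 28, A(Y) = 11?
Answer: 25429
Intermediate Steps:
K = -1083 (K = 11*(-101) + 28 = -1111 + 28 = -1083)
K + (23844 + 2668) = -1083 + (23844 + 2668) = -1083 + 26512 = 25429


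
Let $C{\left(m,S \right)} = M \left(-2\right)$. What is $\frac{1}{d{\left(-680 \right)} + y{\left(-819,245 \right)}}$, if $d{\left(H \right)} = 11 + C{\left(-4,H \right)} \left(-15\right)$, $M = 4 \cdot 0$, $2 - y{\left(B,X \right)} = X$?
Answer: $- \frac{1}{232} \approx -0.0043103$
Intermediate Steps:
$y{\left(B,X \right)} = 2 - X$
$M = 0$
$C{\left(m,S \right)} = 0$ ($C{\left(m,S \right)} = 0 \left(-2\right) = 0$)
$d{\left(H \right)} = 11$ ($d{\left(H \right)} = 11 + 0 \left(-15\right) = 11 + 0 = 11$)
$\frac{1}{d{\left(-680 \right)} + y{\left(-819,245 \right)}} = \frac{1}{11 + \left(2 - 245\right)} = \frac{1}{11 - 243} = \frac{1}{-232} = - \frac{1}{232}$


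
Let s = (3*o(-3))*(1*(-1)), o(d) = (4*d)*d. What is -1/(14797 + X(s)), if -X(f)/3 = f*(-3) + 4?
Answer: -1/13813 ≈ -7.2396e-5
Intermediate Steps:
o(d) = 4*d**2
s = -108 (s = (3*(4*(-3)**2))*(1*(-1)) = (3*(4*9))*(-1) = (3*36)*(-1) = 108*(-1) = -108)
X(f) = -12 + 9*f (X(f) = -3*(f*(-3) + 4) = -3*(-3*f + 4) = -3*(4 - 3*f) = -12 + 9*f)
-1/(14797 + X(s)) = -1/(14797 + (-12 + 9*(-108))) = -1/(14797 + (-12 - 972)) = -1/(14797 - 984) = -1/13813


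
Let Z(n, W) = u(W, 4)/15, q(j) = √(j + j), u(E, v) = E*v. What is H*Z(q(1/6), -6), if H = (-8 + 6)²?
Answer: -32/5 ≈ -6.4000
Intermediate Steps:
q(j) = √2*√j (q(j) = √(2*j) = √2*√j)
Z(n, W) = 4*W/15 (Z(n, W) = (W*4)/15 = (4*W)*(1/15) = 4*W/15)
H = 4 (H = (-2)² = 4)
H*Z(q(1/6), -6) = 4*((4/15)*(-6)) = 4*(-8/5) = -32/5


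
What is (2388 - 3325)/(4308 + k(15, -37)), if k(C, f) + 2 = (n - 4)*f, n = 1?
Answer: -937/4417 ≈ -0.21213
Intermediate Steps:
k(C, f) = -2 - 3*f (k(C, f) = -2 + (1 - 4)*f = -2 - 3*f)
(2388 - 3325)/(4308 + k(15, -37)) = (2388 - 3325)/(4308 + (-2 - 3*(-37))) = -937/(4308 + (-2 + 111)) = -937/(4308 + 109) = -937/4417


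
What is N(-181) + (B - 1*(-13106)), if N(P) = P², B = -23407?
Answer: 22460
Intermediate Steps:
N(-181) + (B - 1*(-13106)) = (-181)² + (-23407 - 1*(-13106)) = 32761 + (-23407 + 13106) = 32761 - 10301 = 22460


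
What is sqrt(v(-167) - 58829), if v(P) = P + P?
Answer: I*sqrt(59163) ≈ 243.23*I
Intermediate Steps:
v(P) = 2*P
sqrt(v(-167) - 58829) = sqrt(2*(-167) - 58829) = sqrt(-334 - 58829) = sqrt(-59163) = I*sqrt(59163)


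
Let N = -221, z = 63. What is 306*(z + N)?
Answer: -48348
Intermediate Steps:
306*(z + N) = 306*(63 - 221) = 306*(-158) = -48348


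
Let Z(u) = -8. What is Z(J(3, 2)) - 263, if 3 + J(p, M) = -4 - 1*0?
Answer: -271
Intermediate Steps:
J(p, M) = -7 (J(p, M) = -3 + (-4 - 1*0) = -3 + (-4 + 0) = -3 - 4 = -7)
Z(J(3, 2)) - 263 = -8 - 263 = -271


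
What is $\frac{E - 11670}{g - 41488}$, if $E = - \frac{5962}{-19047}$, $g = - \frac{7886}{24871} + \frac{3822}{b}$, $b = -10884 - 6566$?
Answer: $\frac{6890431697560400}{24497137293708951} \approx 0.28127$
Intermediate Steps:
$b = -17450$ ($b = -10884 - 6566 = -17450$)
$g = - \frac{116333831}{216999475}$ ($g = - \frac{7886}{24871} + \frac{3822}{-17450} = \left(-7886\right) \frac{1}{24871} + 3822 \left(- \frac{1}{17450}\right) = - \frac{7886}{24871} - \frac{1911}{8725} = - \frac{116333831}{216999475} \approx -0.5361$)
$E = \frac{5962}{19047}$ ($E = \left(-5962\right) \left(- \frac{1}{19047}\right) = \frac{5962}{19047} \approx 0.31301$)
$\frac{E - 11670}{g - 41488} = \frac{\frac{5962}{19047} - 11670}{- \frac{116333831}{216999475} - 41488} = - \frac{222272528}{19047 \left(- \frac{9002990552631}{216999475}\right)} = \left(- \frac{222272528}{19047}\right) \left(- \frac{216999475}{9002990552631}\right) = \frac{6890431697560400}{24497137293708951}$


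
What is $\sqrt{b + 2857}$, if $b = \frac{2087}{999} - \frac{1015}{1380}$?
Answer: $\frac{\sqrt{670687297233}}{15318} \approx 53.464$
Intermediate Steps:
$b = \frac{124405}{91908}$ ($b = 2087 \cdot \frac{1}{999} - \frac{203}{276} = \frac{2087}{999} - \frac{203}{276} = \frac{124405}{91908} \approx 1.3536$)
$\sqrt{b + 2857} = \sqrt{\frac{124405}{91908} + 2857} = \sqrt{\frac{262705561}{91908}} = \frac{\sqrt{670687297233}}{15318}$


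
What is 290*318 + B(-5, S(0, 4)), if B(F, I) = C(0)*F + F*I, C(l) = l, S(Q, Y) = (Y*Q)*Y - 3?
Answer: 92235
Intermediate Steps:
S(Q, Y) = -3 + Q*Y² (S(Q, Y) = (Q*Y)*Y - 3 = Q*Y² - 3 = -3 + Q*Y²)
B(F, I) = F*I (B(F, I) = 0*F + F*I = 0 + F*I = F*I)
290*318 + B(-5, S(0, 4)) = 290*318 - 5*(-3 + 0*4²) = 92220 - 5*(-3 + 0*16) = 92220 - 5*(-3 + 0) = 92220 - 5*(-3) = 92220 + 15 = 92235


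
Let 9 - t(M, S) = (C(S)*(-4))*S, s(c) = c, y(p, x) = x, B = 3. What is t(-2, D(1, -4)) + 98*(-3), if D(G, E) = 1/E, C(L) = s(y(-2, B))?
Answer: -288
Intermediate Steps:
C(L) = 3
t(M, S) = 9 + 12*S (t(M, S) = 9 - 3*(-4)*S = 9 - (-12)*S = 9 + 12*S)
t(-2, D(1, -4)) + 98*(-3) = (9 + 12/(-4)) + 98*(-3) = (9 + 12*(-1/4)) - 294 = (9 - 3) - 294 = 6 - 294 = -288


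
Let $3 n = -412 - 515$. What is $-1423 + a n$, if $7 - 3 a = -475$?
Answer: $-51069$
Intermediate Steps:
$a = \frac{482}{3}$ ($a = \frac{7}{3} - - \frac{475}{3} = \frac{7}{3} + \frac{475}{3} = \frac{482}{3} \approx 160.67$)
$n = -309$ ($n = \frac{-412 - 515}{3} = \frac{1}{3} \left(-927\right) = -309$)
$-1423 + a n = -1423 + \frac{482}{3} \left(-309\right) = -1423 - 49646 = -51069$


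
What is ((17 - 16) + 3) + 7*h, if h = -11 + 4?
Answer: -45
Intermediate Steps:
h = -7
((17 - 16) + 3) + 7*h = ((17 - 16) + 3) + 7*(-7) = (1 + 3) - 49 = 4 - 49 = -45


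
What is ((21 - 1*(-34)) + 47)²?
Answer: 10404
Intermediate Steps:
((21 - 1*(-34)) + 47)² = ((21 + 34) + 47)² = (55 + 47)² = 102² = 10404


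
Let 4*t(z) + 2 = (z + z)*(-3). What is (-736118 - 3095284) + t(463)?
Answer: -3832097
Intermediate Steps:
t(z) = -½ - 3*z/2 (t(z) = -½ + ((z + z)*(-3))/4 = -½ + ((2*z)*(-3))/4 = -½ + (-6*z)/4 = -½ - 3*z/2)
(-736118 - 3095284) + t(463) = (-736118 - 3095284) + (-½ - 3/2*463) = -3831402 + (-½ - 1389/2) = -3831402 - 695 = -3832097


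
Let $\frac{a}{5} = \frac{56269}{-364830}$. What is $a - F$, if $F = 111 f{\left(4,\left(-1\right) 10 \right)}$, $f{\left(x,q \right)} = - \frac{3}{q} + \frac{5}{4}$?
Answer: $- \frac{126100693}{729660} \approx -172.82$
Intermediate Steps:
$f{\left(x,q \right)} = \frac{5}{4} - \frac{3}{q}$ ($f{\left(x,q \right)} = - \frac{3}{q} + 5 \cdot \frac{1}{4} = - \frac{3}{q} + \frac{5}{4} = \frac{5}{4} - \frac{3}{q}$)
$a = - \frac{56269}{72966}$ ($a = 5 \frac{56269}{-364830} = 5 \cdot 56269 \left(- \frac{1}{364830}\right) = 5 \left(- \frac{56269}{364830}\right) = - \frac{56269}{72966} \approx -0.77117$)
$F = \frac{3441}{20}$ ($F = 111 \left(\frac{5}{4} - \frac{3}{\left(-1\right) 10}\right) = 111 \left(\frac{5}{4} - \frac{3}{-10}\right) = 111 \left(\frac{5}{4} - - \frac{3}{10}\right) = 111 \left(\frac{5}{4} + \frac{3}{10}\right) = 111 \cdot \frac{31}{20} = \frac{3441}{20} \approx 172.05$)
$a - F = - \frac{56269}{72966} - \frac{3441}{20} = - \frac{126100693}{729660}$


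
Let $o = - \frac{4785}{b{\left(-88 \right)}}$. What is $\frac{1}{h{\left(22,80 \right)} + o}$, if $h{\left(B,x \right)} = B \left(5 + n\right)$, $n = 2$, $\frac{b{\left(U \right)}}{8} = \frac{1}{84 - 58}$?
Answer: $- \frac{4}{61589} \approx -6.4947 \cdot 10^{-5}$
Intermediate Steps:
$b{\left(U \right)} = \frac{4}{13}$ ($b{\left(U \right)} = \frac{8}{84 - 58} = \frac{8}{26} = 8 \cdot \frac{1}{26} = \frac{4}{13}$)
$h{\left(B,x \right)} = 7 B$ ($h{\left(B,x \right)} = B \left(5 + 2\right) = B 7 = 7 B$)
$o = - \frac{62205}{4}$ ($o = - \frac{4785}{\frac{4}{13}} = \left(-4785\right) \frac{13}{4} = - \frac{62205}{4} \approx -15551.0$)
$\frac{1}{h{\left(22,80 \right)} + o} = \frac{1}{7 \cdot 22 - \frac{62205}{4}} = \frac{1}{154 - \frac{62205}{4}} = \frac{1}{- \frac{61589}{4}} = - \frac{4}{61589}$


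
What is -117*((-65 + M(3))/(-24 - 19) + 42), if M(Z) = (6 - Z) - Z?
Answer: -218907/43 ≈ -5090.9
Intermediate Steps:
M(Z) = 6 - 2*Z
-117*((-65 + M(3))/(-24 - 19) + 42) = -117*((-65 + (6 - 2*3))/(-24 - 19) + 42) = -117*((-65 + (6 - 6))/(-43) + 42) = -117*((-65 + 0)*(-1/43) + 42) = -117*(-65*(-1/43) + 42) = -117*(65/43 + 42) = -117*1871/43 = -218907/43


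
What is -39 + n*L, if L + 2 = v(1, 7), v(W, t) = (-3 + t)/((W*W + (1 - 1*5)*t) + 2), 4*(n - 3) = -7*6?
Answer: -114/5 ≈ -22.800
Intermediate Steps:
n = -15/2 (n = 3 + (-7*6)/4 = 3 + (¼)*(-42) = 3 - 21/2 = -15/2 ≈ -7.5000)
v(W, t) = (-3 + t)/(2 + W² - 4*t) (v(W, t) = (-3 + t)/((W² + (1 - 5)*t) + 2) = (-3 + t)/((W² - 4*t) + 2) = (-3 + t)/(2 + W² - 4*t))
L = -54/25 (L = -2 + (-3 + 7)/(2 + 1² - 4*7) = -2 + 4/(2 + 1 - 28) = -2 + 4/(-25) = -2 - 1/25*4 = -2 - 4/25 = -54/25 ≈ -2.1600)
-39 + n*L = -39 - 15/2*(-54/25) = -39 + 81/5 = -114/5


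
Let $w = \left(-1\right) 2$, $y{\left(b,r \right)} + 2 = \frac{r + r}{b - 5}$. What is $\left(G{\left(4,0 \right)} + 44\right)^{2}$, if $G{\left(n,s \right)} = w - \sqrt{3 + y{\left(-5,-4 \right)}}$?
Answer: $\frac{8829}{5} - \frac{252 \sqrt{5}}{5} \approx 1653.1$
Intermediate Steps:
$y{\left(b,r \right)} = -2 + \frac{2 r}{-5 + b}$ ($y{\left(b,r \right)} = -2 + \frac{r + r}{b - 5} = -2 + \frac{2 r}{-5 + b}$)
$w = -2$
$G{\left(n,s \right)} = -2 - \frac{3 \sqrt{5}}{5}$ ($G{\left(n,s \right)} = -2 - \sqrt{3 + \frac{2 \left(5 - 4 - -5\right)}{-5 - 5}} = -2 - \sqrt{3 + \frac{2 \left(5 - 4 + 5\right)}{-10}} = -2 - \sqrt{3 + 2 \left(- \frac{1}{10}\right) 6} = -2 - \sqrt{3 - \frac{6}{5}} = -2 - \sqrt{\frac{9}{5}} = -2 - \frac{3 \sqrt{5}}{5}$)
$\left(G{\left(4,0 \right)} + 44\right)^{2} = \left(\left(-2 - \frac{3 \sqrt{5}}{5}\right) + 44\right)^{2} = \left(42 - \frac{3 \sqrt{5}}{5}\right)^{2}$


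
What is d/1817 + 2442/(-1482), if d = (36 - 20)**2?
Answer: -676287/448799 ≈ -1.5069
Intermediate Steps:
d = 256 (d = 16**2 = 256)
d/1817 + 2442/(-1482) = 256/1817 + 2442/(-1482) = 256*(1/1817) + 2442*(-1/1482) = 256/1817 - 407/247 = -676287/448799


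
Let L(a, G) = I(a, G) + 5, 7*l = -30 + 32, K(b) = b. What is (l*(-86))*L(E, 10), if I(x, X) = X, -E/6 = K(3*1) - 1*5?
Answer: -2580/7 ≈ -368.57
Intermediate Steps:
E = 12 (E = -6*(3*1 - 1*5) = -6*(3 - 5) = -6*(-2) = 12)
l = 2/7 (l = (-30 + 32)/7 = (⅐)*2 = 2/7 ≈ 0.28571)
L(a, G) = 5 + G (L(a, G) = G + 5 = 5 + G)
(l*(-86))*L(E, 10) = ((2/7)*(-86))*(5 + 10) = -172/7*15 = -2580/7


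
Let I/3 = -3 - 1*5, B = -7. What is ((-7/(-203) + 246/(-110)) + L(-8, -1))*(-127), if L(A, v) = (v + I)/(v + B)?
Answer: -1495933/12760 ≈ -117.24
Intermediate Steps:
I = -24 (I = 3*(-3 - 1*5) = 3*(-3 - 5) = 3*(-8) = -24)
L(A, v) = (-24 + v)/(-7 + v) (L(A, v) = (v - 24)/(v - 7) = (-24 + v)/(-7 + v))
((-7/(-203) + 246/(-110)) + L(-8, -1))*(-127) = ((-7/(-203) + 246/(-110)) + (-24 - 1)/(-7 - 1))*(-127) = ((-7*(-1/203) + 246*(-1/110)) - 25/(-8))*(-127) = ((1/29 - 123/55) - ⅛*(-25))*(-127) = (-3512/1595 + 25/8)*(-127) = (11779/12760)*(-127) = -1495933/12760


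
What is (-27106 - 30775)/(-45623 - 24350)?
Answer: 57881/69973 ≈ 0.82719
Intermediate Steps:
(-27106 - 30775)/(-45623 - 24350) = -57881/(-69973) = -57881*(-1/69973) = 57881/69973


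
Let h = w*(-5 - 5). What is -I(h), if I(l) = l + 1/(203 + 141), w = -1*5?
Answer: -17201/344 ≈ -50.003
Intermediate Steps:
w = -5
h = 50 (h = -5*(-5 - 5) = -5*(-10) = 50)
I(l) = 1/344 + l (I(l) = l + 1/344 = 1/344 + l)
-I(h) = -(1/344 + 50) = -1*17201/344 = -17201/344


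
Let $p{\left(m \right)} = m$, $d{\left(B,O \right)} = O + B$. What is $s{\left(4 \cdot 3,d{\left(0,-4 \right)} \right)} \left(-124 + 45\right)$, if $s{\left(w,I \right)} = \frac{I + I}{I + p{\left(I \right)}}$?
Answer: $-79$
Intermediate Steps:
$d{\left(B,O \right)} = B + O$
$s{\left(w,I \right)} = 1$ ($s{\left(w,I \right)} = \frac{I + I}{I + I} = \frac{2 I}{2 I} = 2 I \frac{1}{2 I} = 1$)
$s{\left(4 \cdot 3,d{\left(0,-4 \right)} \right)} \left(-124 + 45\right) = 1 \left(-124 + 45\right) = 1 \left(-79\right) = -79$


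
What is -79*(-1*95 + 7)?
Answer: 6952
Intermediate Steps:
-79*(-1*95 + 7) = -79*(-95 + 7) = -79*(-88) = 6952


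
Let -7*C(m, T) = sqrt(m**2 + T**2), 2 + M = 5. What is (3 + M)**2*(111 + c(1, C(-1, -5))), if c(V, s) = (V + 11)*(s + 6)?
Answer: 6588 - 432*sqrt(26)/7 ≈ 6273.3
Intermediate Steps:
M = 3 (M = -2 + 5 = 3)
C(m, T) = -sqrt(T**2 + m**2)/7 (C(m, T) = -sqrt(m**2 + T**2)/7 = -sqrt(T**2 + m**2)/7)
c(V, s) = (6 + s)*(11 + V) (c(V, s) = (11 + V)*(6 + s) = (6 + s)*(11 + V))
(3 + M)**2*(111 + c(1, C(-1, -5))) = (3 + 3)**2*(111 + (66 + 6*1 + 11*(-sqrt((-5)**2 + (-1)**2)/7) + 1*(-sqrt((-5)**2 + (-1)**2)/7))) = 6**2*(111 + (66 + 6 + 11*(-sqrt(25 + 1)/7) + 1*(-sqrt(25 + 1)/7))) = 36*(111 + (66 + 6 + 11*(-sqrt(26)/7) + 1*(-sqrt(26)/7))) = 36*(111 + (66 + 6 - 11*sqrt(26)/7 - sqrt(26)/7)) = 36*(111 + (72 - 12*sqrt(26)/7)) = 36*(183 - 12*sqrt(26)/7) = 6588 - 432*sqrt(26)/7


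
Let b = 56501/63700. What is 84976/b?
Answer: 5412971200/56501 ≈ 95803.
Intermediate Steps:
b = 56501/63700 (b = 56501*(1/63700) = 56501/63700 ≈ 0.88699)
84976/b = 84976/(56501/63700) = 84976*(63700/56501) = 5412971200/56501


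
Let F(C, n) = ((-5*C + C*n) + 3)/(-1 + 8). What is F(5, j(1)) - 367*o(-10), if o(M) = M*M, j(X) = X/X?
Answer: -256917/7 ≈ -36702.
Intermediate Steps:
j(X) = 1
F(C, n) = 3/7 - 5*C/7 + C*n/7 (F(C, n) = (3 - 5*C + C*n)/7 = (3 - 5*C + C*n)*(1/7) = 3/7 - 5*C/7 + C*n/7)
o(M) = M**2
F(5, j(1)) - 367*o(-10) = (3/7 - 5/7*5 + (1/7)*5*1) - 367*(-10)**2 = (3/7 - 25/7 + 5/7) - 367*100 = -17/7 - 36700 = -256917/7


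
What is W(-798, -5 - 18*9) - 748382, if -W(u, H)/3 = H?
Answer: -747881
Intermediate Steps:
W(u, H) = -3*H
W(-798, -5 - 18*9) - 748382 = -3*(-5 - 18*9) - 748382 = -3*(-5 - 162) - 748382 = -3*(-167) - 748382 = 501 - 748382 = -747881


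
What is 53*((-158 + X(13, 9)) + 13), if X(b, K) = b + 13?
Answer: -6307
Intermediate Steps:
X(b, K) = 13 + b
53*((-158 + X(13, 9)) + 13) = 53*((-158 + (13 + 13)) + 13) = 53*((-158 + 26) + 13) = 53*(-132 + 13) = 53*(-119) = -6307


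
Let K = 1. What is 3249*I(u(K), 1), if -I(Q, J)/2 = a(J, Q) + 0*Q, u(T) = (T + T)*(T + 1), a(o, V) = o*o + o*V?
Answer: -32490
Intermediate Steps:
a(o, V) = o² + V*o
u(T) = 2*T*(1 + T) (u(T) = (2*T)*(1 + T) = 2*T*(1 + T))
I(Q, J) = -2*J*(J + Q) (I(Q, J) = -2*(J*(Q + J) + 0*Q) = -2*(J*(J + Q) + 0) = -2*J*(J + Q))
3249*I(u(K), 1) = 3249*(-2*1*(1 + 2*1*(1 + 1))) = 3249*(-2*1*(1 + 2*1*2)) = 3249*(-2*1*(1 + 4)) = 3249*(-2*1*5) = 3249*(-10) = -32490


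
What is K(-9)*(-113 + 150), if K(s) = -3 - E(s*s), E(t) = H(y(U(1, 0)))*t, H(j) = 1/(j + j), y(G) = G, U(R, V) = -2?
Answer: 2553/4 ≈ 638.25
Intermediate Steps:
H(j) = 1/(2*j)
E(t) = -t/4 (E(t) = ((½)/(-2))*t = ((½)*(-½))*t = -t/4)
K(s) = -3 + s²/4 (K(s) = -3 - (-1)*s*s/4 = -3 - (-1)*s²/4 = -3 + s²/4)
K(-9)*(-113 + 150) = (-3 + (¼)*(-9)²)*(-113 + 150) = (-3 + (¼)*81)*37 = (-3 + 81/4)*37 = (69/4)*37 = 2553/4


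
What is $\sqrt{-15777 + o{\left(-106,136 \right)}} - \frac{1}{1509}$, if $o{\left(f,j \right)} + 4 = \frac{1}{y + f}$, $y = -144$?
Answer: $- \frac{1}{1509} + \frac{i \sqrt{39452510}}{50} \approx -0.00066269 + 125.62 i$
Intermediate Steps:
$o{\left(f,j \right)} = -4 + \frac{1}{-144 + f}$
$\sqrt{-15777 + o{\left(-106,136 \right)}} - \frac{1}{1509} = \sqrt{-15777 + \frac{577 - -424}{-144 - 106}} - \frac{1}{1509} = \sqrt{-15777 + \frac{577 + 424}{-250}} - \frac{1}{1509} = \sqrt{-15777 - \frac{1001}{250}} - \frac{1}{1509} = \sqrt{- \frac{3945251}{250}} - \frac{1}{1509} = \frac{i \sqrt{39452510}}{50} - \frac{1}{1509} = - \frac{1}{1509} + \frac{i \sqrt{39452510}}{50}$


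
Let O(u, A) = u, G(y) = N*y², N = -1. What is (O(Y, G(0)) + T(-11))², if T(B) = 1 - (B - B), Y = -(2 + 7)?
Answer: 64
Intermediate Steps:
Y = -9 (Y = -1*9 = -9)
T(B) = 1 (T(B) = 1 - 1*0 = 1 + 0 = 1)
G(y) = -y²
(O(Y, G(0)) + T(-11))² = (-9 + 1)² = (-8)² = 64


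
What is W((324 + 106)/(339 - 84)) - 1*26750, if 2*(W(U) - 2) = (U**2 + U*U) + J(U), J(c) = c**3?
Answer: -3547453724/132651 ≈ -26743.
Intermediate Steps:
W(U) = 2 + U**2 + U**3/2 (W(U) = 2 + ((U**2 + U*U) + U**3)/2 = 2 + ((U**2 + U**2) + U**3)/2 = 2 + (2*U**2 + U**3)/2 = 2 + (U**3 + 2*U**2)/2 = 2 + (U**2 + U**3/2) = 2 + U**2 + U**3/2)
W((324 + 106)/(339 - 84)) - 1*26750 = (2 + ((324 + 106)/(339 - 84))**2 + ((324 + 106)/(339 - 84))**3/2) - 1*26750 = (2 + (430/255)**2 + (430/255)**3/2) - 26750 = (2 + (430*(1/255))**2 + (430*(1/255))**3/2) - 26750 = (2 + (86/51)**2 + (86/51)**3/2) - 26750 = (2 + 7396/2601 + (1/2)*(636056/132651)) - 26750 = (2 + 7396/2601 + 318028/132651) - 26750 = 960526/132651 - 26750 = -3547453724/132651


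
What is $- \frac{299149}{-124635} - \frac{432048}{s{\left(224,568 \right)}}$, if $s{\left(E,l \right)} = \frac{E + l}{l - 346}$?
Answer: $- \frac{166028975341}{1370985} \approx -1.211 \cdot 10^{5}$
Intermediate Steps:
$s{\left(E,l \right)} = \frac{E + l}{-346 + l}$
$- \frac{299149}{-124635} - \frac{432048}{s{\left(224,568 \right)}} = - \frac{299149}{-124635} - \frac{432048}{\frac{1}{-346 + 568} \left(224 + 568\right)} = \left(-299149\right) \left(- \frac{1}{124635}\right) - \frac{432048}{\frac{1}{222} \cdot 792} = \frac{299149}{124635} - \frac{432048}{\frac{1}{222} \cdot 792} = \frac{299149}{124635} - \frac{432048}{\frac{132}{37}} = \frac{299149}{124635} - \frac{1332148}{11} = - \frac{166028975341}{1370985}$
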